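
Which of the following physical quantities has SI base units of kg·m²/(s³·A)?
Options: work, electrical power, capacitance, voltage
Checking the SI base units of each option:
  work (W = Fd): kg·m²/s²  ✗
  electrical power (P = IV): kg·m²/s³  ✗
  capacitance (C = Q/V): s⁴·A²/(kg·m²)  ✗
  voltage (V = IR): kg·m²/(s³·A)  ✓ matches

Only voltage has units kg·m²/(s³·A).

Answer: voltage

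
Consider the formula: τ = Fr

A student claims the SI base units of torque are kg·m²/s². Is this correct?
Units of each symbol in τ = Fr:
  F (force): kg·m/s²
  r (lever arm): m

Multiplying the contributions: [kg·m/s²] · [m]
Adding exponents of each base unit: kg: 1, m: 2, s: -2
SI base units of torque: kg·m²/s²

The claimed units kg·m²/s² match the derived units, so the claim is correct.

Answer: Yes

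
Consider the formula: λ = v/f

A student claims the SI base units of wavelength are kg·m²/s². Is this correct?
Units of each symbol in λ = v/f:
  v (wave speed): m/s
  f (frequency): 1/s  → in the denominator, contributes s

Multiplying the contributions: [m/s] · [s]
Adding exponents of each base unit: m: 1
SI base units of wavelength: m

The claimed units kg·m²/s² (exponents kg: 1, m: 2, s: -2) do not match the derived units m (exponents m: 1), so the claim is incorrect.

Answer: No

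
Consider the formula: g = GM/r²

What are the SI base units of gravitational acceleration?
Units of each symbol in g = GM/r²:
  G (gravitational constant): m³/(kg·s²)
  M (mass): kg
  r (distance): m  → to the power 2 in the denominator, contributes 1/m²

Multiplying the contributions: [m³/(kg·s²)] · [kg] · [1/m²]
Adding exponents of each base unit: m: 1, s: -2
SI base units of gravitational acceleration: m/s²

Answer: m/s²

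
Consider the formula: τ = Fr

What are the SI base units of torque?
Units of each symbol in τ = Fr:
  F (force): kg·m/s²
  r (lever arm): m

Multiplying the contributions: [kg·m/s²] · [m]
Adding exponents of each base unit: kg: 1, m: 2, s: -2
SI base units of torque: kg·m²/s²

Answer: kg·m²/s²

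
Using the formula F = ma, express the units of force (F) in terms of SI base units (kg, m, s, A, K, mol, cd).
Units of each symbol in F = ma:
  m (mass): kg
  a (acceleration): m/s²

Multiplying the contributions: [kg] · [m/s²]
Adding exponents of each base unit: kg: 1, m: 1, s: -2
SI base units of force: kg·m/s²

Answer: kg·m/s²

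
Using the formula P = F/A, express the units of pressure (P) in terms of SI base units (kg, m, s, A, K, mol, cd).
Units of each symbol in P = F/A:
  F (force): kg·m/s²
  A (area): m²  → in the denominator, contributes 1/m²

Multiplying the contributions: [kg·m/s²] · [1/m²]
Adding exponents of each base unit: kg: 1, m: -1, s: -2
SI base units of pressure: kg/(m·s²)

Answer: kg/(m·s²)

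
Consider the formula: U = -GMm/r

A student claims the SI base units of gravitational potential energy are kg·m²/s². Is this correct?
Units of each symbol in U = -GMm/r:
  G (gravitational constant): m³/(kg·s²)
  M (mass): kg
  m (mass): kg
  r (distance): m  → in the denominator, contributes 1/m
  The minus sign does not affect the units.

Multiplying the contributions: [m³/(kg·s²)] · [kg] · [kg] · [1/m]
Adding exponents of each base unit: kg: 1, m: 2, s: -2
SI base units of gravitational potential energy: kg·m²/s²

The claimed units kg·m²/s² match the derived units, so the claim is correct.

Answer: Yes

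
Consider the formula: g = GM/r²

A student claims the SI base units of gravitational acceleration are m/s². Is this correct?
Units of each symbol in g = GM/r²:
  G (gravitational constant): m³/(kg·s²)
  M (mass): kg
  r (distance): m  → to the power 2 in the denominator, contributes 1/m²

Multiplying the contributions: [m³/(kg·s²)] · [kg] · [1/m²]
Adding exponents of each base unit: m: 1, s: -2
SI base units of gravitational acceleration: m/s²

The claimed units m/s² match the derived units, so the claim is correct.

Answer: Yes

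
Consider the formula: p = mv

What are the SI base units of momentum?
Units of each symbol in p = mv:
  m (mass): kg
  v (velocity): m/s

Multiplying the contributions: [kg] · [m/s]
Adding exponents of each base unit: kg: 1, m: 1, s: -1
SI base units of momentum: kg·m/s

Answer: kg·m/s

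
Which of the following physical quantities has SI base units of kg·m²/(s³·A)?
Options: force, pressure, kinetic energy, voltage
Checking the SI base units of each option:
  force (F = ma): kg·m/s²  ✗
  pressure (P = F/A): kg/(m·s²)  ✗
  kinetic energy (E = ½mv²): kg·m²/s²  ✗
  voltage (V = IR): kg·m²/(s³·A)  ✓ matches

Only voltage has units kg·m²/(s³·A).

Answer: voltage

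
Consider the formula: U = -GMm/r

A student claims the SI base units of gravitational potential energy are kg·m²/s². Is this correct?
Units of each symbol in U = -GMm/r:
  G (gravitational constant): m³/(kg·s²)
  M (mass): kg
  m (mass): kg
  r (distance): m  → in the denominator, contributes 1/m
  The minus sign does not affect the units.

Multiplying the contributions: [m³/(kg·s²)] · [kg] · [kg] · [1/m]
Adding exponents of each base unit: kg: 1, m: 2, s: -2
SI base units of gravitational potential energy: kg·m²/s²

The claimed units kg·m²/s² match the derived units, so the claim is correct.

Answer: Yes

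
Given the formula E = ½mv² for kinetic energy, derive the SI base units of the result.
Units of each symbol in E = ½mv²:
  m (mass): kg
  v (speed): m/s  → to the power 2, contributes m²/s²
  The factor ½ is dimensionless.

Multiplying the contributions: [kg] · [m²/s²]
Adding exponents of each base unit: kg: 1, m: 2, s: -2
SI base units of kinetic energy: kg·m²/s²

Answer: kg·m²/s²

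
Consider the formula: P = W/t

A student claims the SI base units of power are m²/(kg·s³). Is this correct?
Units of each symbol in P = W/t:
  W (work): kg·m²/s²
  t (time): s  → in the denominator, contributes 1/s

Multiplying the contributions: [kg·m²/s²] · [1/s]
Adding exponents of each base unit: kg: 1, m: 2, s: -3
SI base units of power: kg·m²/s³

The claimed units m²/(kg·s³) (exponents kg: -1, m: 2, s: -3) do not match the derived units kg·m²/s³ (exponents kg: 1, m: 2, s: -3), so the claim is incorrect.

Answer: No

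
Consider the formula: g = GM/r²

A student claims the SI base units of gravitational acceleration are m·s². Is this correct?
Units of each symbol in g = GM/r²:
  G (gravitational constant): m³/(kg·s²)
  M (mass): kg
  r (distance): m  → to the power 2 in the denominator, contributes 1/m²

Multiplying the contributions: [m³/(kg·s²)] · [kg] · [1/m²]
Adding exponents of each base unit: m: 1, s: -2
SI base units of gravitational acceleration: m/s²

The claimed units m·s² (exponents m: 1, s: 2) do not match the derived units m/s² (exponents m: 1, s: -2), so the claim is incorrect.

Answer: No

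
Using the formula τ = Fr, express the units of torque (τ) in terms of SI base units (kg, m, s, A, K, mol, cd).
Units of each symbol in τ = Fr:
  F (force): kg·m/s²
  r (lever arm): m

Multiplying the contributions: [kg·m/s²] · [m]
Adding exponents of each base unit: kg: 1, m: 2, s: -2
SI base units of torque: kg·m²/s²

Answer: kg·m²/s²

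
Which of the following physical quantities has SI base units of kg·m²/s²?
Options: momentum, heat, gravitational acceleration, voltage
Checking the SI base units of each option:
  momentum (p = mv): kg·m/s  ✗
  heat (Q = mcΔT): kg·m²/s²  ✓ matches
  gravitational acceleration (g = GM/r²): m/s²  ✗
  voltage (V = IR): kg·m²/(s³·A)  ✗

Only heat has units kg·m²/s².

Answer: heat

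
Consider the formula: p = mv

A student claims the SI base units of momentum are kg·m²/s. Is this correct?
Units of each symbol in p = mv:
  m (mass): kg
  v (velocity): m/s

Multiplying the contributions: [kg] · [m/s]
Adding exponents of each base unit: kg: 1, m: 1, s: -1
SI base units of momentum: kg·m/s

The claimed units kg·m²/s (exponents kg: 1, m: 2, s: -1) do not match the derived units kg·m/s (exponents kg: 1, m: 1, s: -1), so the claim is incorrect.

Answer: No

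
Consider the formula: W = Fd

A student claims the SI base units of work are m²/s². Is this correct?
Units of each symbol in W = Fd:
  F (force): kg·m/s²
  d (displacement): m

Multiplying the contributions: [kg·m/s²] · [m]
Adding exponents of each base unit: kg: 1, m: 2, s: -2
SI base units of work: kg·m²/s²

The claimed units m²/s² (exponents m: 2, s: -2) do not match the derived units kg·m²/s² (exponents kg: 1, m: 2, s: -2), so the claim is incorrect.

Answer: No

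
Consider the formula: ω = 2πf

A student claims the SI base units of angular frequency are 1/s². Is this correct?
Units of each symbol in ω = 2πf:
  f (frequency): 1/s
  The factor 2π is dimensionless.

Multiplying the contributions: [1/s]
Adding exponents of each base unit: s: -1
SI base units of angular frequency: 1/s

The claimed units 1/s² (exponents s: -2) do not match the derived units 1/s (exponents s: -1), so the claim is incorrect.

Answer: No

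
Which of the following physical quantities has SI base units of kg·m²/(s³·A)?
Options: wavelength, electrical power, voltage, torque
Checking the SI base units of each option:
  wavelength (λ = v/f): m  ✗
  electrical power (P = IV): kg·m²/s³  ✗
  voltage (V = IR): kg·m²/(s³·A)  ✓ matches
  torque (τ = Fr): kg·m²/s²  ✗

Only voltage has units kg·m²/(s³·A).

Answer: voltage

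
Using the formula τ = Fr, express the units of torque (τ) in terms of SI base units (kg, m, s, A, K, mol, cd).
Units of each symbol in τ = Fr:
  F (force): kg·m/s²
  r (lever arm): m

Multiplying the contributions: [kg·m/s²] · [m]
Adding exponents of each base unit: kg: 1, m: 2, s: -2
SI base units of torque: kg·m²/s²

Answer: kg·m²/s²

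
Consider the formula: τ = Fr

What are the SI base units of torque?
Units of each symbol in τ = Fr:
  F (force): kg·m/s²
  r (lever arm): m

Multiplying the contributions: [kg·m/s²] · [m]
Adding exponents of each base unit: kg: 1, m: 2, s: -2
SI base units of torque: kg·m²/s²

Answer: kg·m²/s²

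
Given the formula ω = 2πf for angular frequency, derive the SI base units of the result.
Units of each symbol in ω = 2πf:
  f (frequency): 1/s
  The factor 2π is dimensionless.

Multiplying the contributions: [1/s]
Adding exponents of each base unit: s: -1
SI base units of angular frequency: 1/s

Answer: 1/s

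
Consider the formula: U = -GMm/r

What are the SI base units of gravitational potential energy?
Units of each symbol in U = -GMm/r:
  G (gravitational constant): m³/(kg·s²)
  M (mass): kg
  m (mass): kg
  r (distance): m  → in the denominator, contributes 1/m
  The minus sign does not affect the units.

Multiplying the contributions: [m³/(kg·s²)] · [kg] · [kg] · [1/m]
Adding exponents of each base unit: kg: 1, m: 2, s: -2
SI base units of gravitational potential energy: kg·m²/s²

Answer: kg·m²/s²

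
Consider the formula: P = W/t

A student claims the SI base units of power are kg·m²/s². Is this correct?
Units of each symbol in P = W/t:
  W (work): kg·m²/s²
  t (time): s  → in the denominator, contributes 1/s

Multiplying the contributions: [kg·m²/s²] · [1/s]
Adding exponents of each base unit: kg: 1, m: 2, s: -3
SI base units of power: kg·m²/s³

The claimed units kg·m²/s² (exponents kg: 1, m: 2, s: -2) do not match the derived units kg·m²/s³ (exponents kg: 1, m: 2, s: -3), so the claim is incorrect.

Answer: No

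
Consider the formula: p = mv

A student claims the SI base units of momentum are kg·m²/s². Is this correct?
Units of each symbol in p = mv:
  m (mass): kg
  v (velocity): m/s

Multiplying the contributions: [kg] · [m/s]
Adding exponents of each base unit: kg: 1, m: 1, s: -1
SI base units of momentum: kg·m/s

The claimed units kg·m²/s² (exponents kg: 1, m: 2, s: -2) do not match the derived units kg·m/s (exponents kg: 1, m: 1, s: -1), so the claim is incorrect.

Answer: No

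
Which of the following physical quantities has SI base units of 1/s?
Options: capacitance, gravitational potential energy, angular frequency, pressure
Checking the SI base units of each option:
  capacitance (C = Q/V): s⁴·A²/(kg·m²)  ✗
  gravitational potential energy (U = -GMm/r): kg·m²/s²  ✗
  angular frequency (ω = 2πf): 1/s  ✓ matches
  pressure (P = F/A): kg/(m·s²)  ✗

Only angular frequency has units 1/s.

Answer: angular frequency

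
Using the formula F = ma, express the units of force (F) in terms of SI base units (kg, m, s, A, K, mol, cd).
Units of each symbol in F = ma:
  m (mass): kg
  a (acceleration): m/s²

Multiplying the contributions: [kg] · [m/s²]
Adding exponents of each base unit: kg: 1, m: 1, s: -2
SI base units of force: kg·m/s²

Answer: kg·m/s²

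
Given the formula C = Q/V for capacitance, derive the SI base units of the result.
Units of each symbol in C = Q/V:
  Q (charge, in coulombs): s·A
  V (voltage, in volts): kg·m²/(s³·A)  → in the denominator, contributes s³·A/(kg·m²)

Multiplying the contributions: [s·A] · [s³·A/(kg·m²)]
Adding exponents of each base unit: kg: -1, m: -2, s: 4, A: 2
SI base units of capacitance: s⁴·A²/(kg·m²)

Answer: s⁴·A²/(kg·m²)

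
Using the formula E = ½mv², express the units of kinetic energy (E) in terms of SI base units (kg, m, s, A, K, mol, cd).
Units of each symbol in E = ½mv²:
  m (mass): kg
  v (speed): m/s  → to the power 2, contributes m²/s²
  The factor ½ is dimensionless.

Multiplying the contributions: [kg] · [m²/s²]
Adding exponents of each base unit: kg: 1, m: 2, s: -2
SI base units of kinetic energy: kg·m²/s²

Answer: kg·m²/s²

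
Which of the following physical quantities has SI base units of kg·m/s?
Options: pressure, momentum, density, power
Checking the SI base units of each option:
  pressure (P = F/A): kg/(m·s²)  ✗
  momentum (p = mv): kg·m/s  ✓ matches
  density (ρ = m/V): kg/m³  ✗
  power (P = W/t): kg·m²/s³  ✗

Only momentum has units kg·m/s.

Answer: momentum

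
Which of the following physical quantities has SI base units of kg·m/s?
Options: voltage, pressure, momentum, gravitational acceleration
Checking the SI base units of each option:
  voltage (V = IR): kg·m²/(s³·A)  ✗
  pressure (P = F/A): kg/(m·s²)  ✗
  momentum (p = mv): kg·m/s  ✓ matches
  gravitational acceleration (g = GM/r²): m/s²  ✗

Only momentum has units kg·m/s.

Answer: momentum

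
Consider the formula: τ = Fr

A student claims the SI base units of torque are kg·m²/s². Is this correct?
Units of each symbol in τ = Fr:
  F (force): kg·m/s²
  r (lever arm): m

Multiplying the contributions: [kg·m/s²] · [m]
Adding exponents of each base unit: kg: 1, m: 2, s: -2
SI base units of torque: kg·m²/s²

The claimed units kg·m²/s² match the derived units, so the claim is correct.

Answer: Yes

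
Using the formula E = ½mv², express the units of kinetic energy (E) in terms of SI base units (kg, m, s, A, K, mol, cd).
Units of each symbol in E = ½mv²:
  m (mass): kg
  v (speed): m/s  → to the power 2, contributes m²/s²
  The factor ½ is dimensionless.

Multiplying the contributions: [kg] · [m²/s²]
Adding exponents of each base unit: kg: 1, m: 2, s: -2
SI base units of kinetic energy: kg·m²/s²

Answer: kg·m²/s²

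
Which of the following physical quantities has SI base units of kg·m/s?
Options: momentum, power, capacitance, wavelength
Checking the SI base units of each option:
  momentum (p = mv): kg·m/s  ✓ matches
  power (P = W/t): kg·m²/s³  ✗
  capacitance (C = Q/V): s⁴·A²/(kg·m²)  ✗
  wavelength (λ = v/f): m  ✗

Only momentum has units kg·m/s.

Answer: momentum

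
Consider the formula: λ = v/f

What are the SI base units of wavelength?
Units of each symbol in λ = v/f:
  v (wave speed): m/s
  f (frequency): 1/s  → in the denominator, contributes s

Multiplying the contributions: [m/s] · [s]
Adding exponents of each base unit: m: 1
SI base units of wavelength: m

Answer: m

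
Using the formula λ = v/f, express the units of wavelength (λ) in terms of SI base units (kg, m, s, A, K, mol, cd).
Units of each symbol in λ = v/f:
  v (wave speed): m/s
  f (frequency): 1/s  → in the denominator, contributes s

Multiplying the contributions: [m/s] · [s]
Adding exponents of each base unit: m: 1
SI base units of wavelength: m

Answer: m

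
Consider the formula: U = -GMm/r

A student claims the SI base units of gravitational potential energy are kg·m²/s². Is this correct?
Units of each symbol in U = -GMm/r:
  G (gravitational constant): m³/(kg·s²)
  M (mass): kg
  m (mass): kg
  r (distance): m  → in the denominator, contributes 1/m
  The minus sign does not affect the units.

Multiplying the contributions: [m³/(kg·s²)] · [kg] · [kg] · [1/m]
Adding exponents of each base unit: kg: 1, m: 2, s: -2
SI base units of gravitational potential energy: kg·m²/s²

The claimed units kg·m²/s² match the derived units, so the claim is correct.

Answer: Yes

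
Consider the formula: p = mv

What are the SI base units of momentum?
Units of each symbol in p = mv:
  m (mass): kg
  v (velocity): m/s

Multiplying the contributions: [kg] · [m/s]
Adding exponents of each base unit: kg: 1, m: 1, s: -1
SI base units of momentum: kg·m/s

Answer: kg·m/s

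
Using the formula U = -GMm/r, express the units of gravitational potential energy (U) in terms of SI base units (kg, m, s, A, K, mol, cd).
Units of each symbol in U = -GMm/r:
  G (gravitational constant): m³/(kg·s²)
  M (mass): kg
  m (mass): kg
  r (distance): m  → in the denominator, contributes 1/m
  The minus sign does not affect the units.

Multiplying the contributions: [m³/(kg·s²)] · [kg] · [kg] · [1/m]
Adding exponents of each base unit: kg: 1, m: 2, s: -2
SI base units of gravitational potential energy: kg·m²/s²

Answer: kg·m²/s²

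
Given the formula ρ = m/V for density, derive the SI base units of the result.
Units of each symbol in ρ = m/V:
  m (mass): kg
  V (volume): m³  → in the denominator, contributes 1/m³

Multiplying the contributions: [kg] · [1/m³]
Adding exponents of each base unit: kg: 1, m: -3
SI base units of density: kg/m³

Answer: kg/m³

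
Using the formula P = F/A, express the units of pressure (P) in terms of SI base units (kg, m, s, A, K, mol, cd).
Units of each symbol in P = F/A:
  F (force): kg·m/s²
  A (area): m²  → in the denominator, contributes 1/m²

Multiplying the contributions: [kg·m/s²] · [1/m²]
Adding exponents of each base unit: kg: 1, m: -1, s: -2
SI base units of pressure: kg/(m·s²)

Answer: kg/(m·s²)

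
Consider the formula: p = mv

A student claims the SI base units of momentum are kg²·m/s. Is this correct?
Units of each symbol in p = mv:
  m (mass): kg
  v (velocity): m/s

Multiplying the contributions: [kg] · [m/s]
Adding exponents of each base unit: kg: 1, m: 1, s: -1
SI base units of momentum: kg·m/s

The claimed units kg²·m/s (exponents kg: 2, m: 1, s: -1) do not match the derived units kg·m/s (exponents kg: 1, m: 1, s: -1), so the claim is incorrect.

Answer: No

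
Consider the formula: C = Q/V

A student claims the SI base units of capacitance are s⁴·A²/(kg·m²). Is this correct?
Units of each symbol in C = Q/V:
  Q (charge, in coulombs): s·A
  V (voltage, in volts): kg·m²/(s³·A)  → in the denominator, contributes s³·A/(kg·m²)

Multiplying the contributions: [s·A] · [s³·A/(kg·m²)]
Adding exponents of each base unit: kg: -1, m: -2, s: 4, A: 2
SI base units of capacitance: s⁴·A²/(kg·m²)

The claimed units s⁴·A²/(kg·m²) match the derived units, so the claim is correct.

Answer: Yes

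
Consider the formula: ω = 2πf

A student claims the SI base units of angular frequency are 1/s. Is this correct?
Units of each symbol in ω = 2πf:
  f (frequency): 1/s
  The factor 2π is dimensionless.

Multiplying the contributions: [1/s]
Adding exponents of each base unit: s: -1
SI base units of angular frequency: 1/s

The claimed units 1/s match the derived units, so the claim is correct.

Answer: Yes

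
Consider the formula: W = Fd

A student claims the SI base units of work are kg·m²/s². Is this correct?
Units of each symbol in W = Fd:
  F (force): kg·m/s²
  d (displacement): m

Multiplying the contributions: [kg·m/s²] · [m]
Adding exponents of each base unit: kg: 1, m: 2, s: -2
SI base units of work: kg·m²/s²

The claimed units kg·m²/s² match the derived units, so the claim is correct.

Answer: Yes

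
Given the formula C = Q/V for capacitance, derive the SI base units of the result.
Units of each symbol in C = Q/V:
  Q (charge, in coulombs): s·A
  V (voltage, in volts): kg·m²/(s³·A)  → in the denominator, contributes s³·A/(kg·m²)

Multiplying the contributions: [s·A] · [s³·A/(kg·m²)]
Adding exponents of each base unit: kg: -1, m: -2, s: 4, A: 2
SI base units of capacitance: s⁴·A²/(kg·m²)

Answer: s⁴·A²/(kg·m²)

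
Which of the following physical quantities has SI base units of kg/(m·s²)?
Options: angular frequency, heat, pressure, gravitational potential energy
Checking the SI base units of each option:
  angular frequency (ω = 2πf): 1/s  ✗
  heat (Q = mcΔT): kg·m²/s²  ✗
  pressure (P = F/A): kg/(m·s²)  ✓ matches
  gravitational potential energy (U = -GMm/r): kg·m²/s²  ✗

Only pressure has units kg/(m·s²).

Answer: pressure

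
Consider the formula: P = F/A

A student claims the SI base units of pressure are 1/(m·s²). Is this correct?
Units of each symbol in P = F/A:
  F (force): kg·m/s²
  A (area): m²  → in the denominator, contributes 1/m²

Multiplying the contributions: [kg·m/s²] · [1/m²]
Adding exponents of each base unit: kg: 1, m: -1, s: -2
SI base units of pressure: kg/(m·s²)

The claimed units 1/(m·s²) (exponents m: -1, s: -2) do not match the derived units kg/(m·s²) (exponents kg: 1, m: -1, s: -2), so the claim is incorrect.

Answer: No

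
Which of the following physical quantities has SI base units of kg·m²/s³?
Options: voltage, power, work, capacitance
Checking the SI base units of each option:
  voltage (V = IR): kg·m²/(s³·A)  ✗
  power (P = W/t): kg·m²/s³  ✓ matches
  work (W = Fd): kg·m²/s²  ✗
  capacitance (C = Q/V): s⁴·A²/(kg·m²)  ✗

Only power has units kg·m²/s³.

Answer: power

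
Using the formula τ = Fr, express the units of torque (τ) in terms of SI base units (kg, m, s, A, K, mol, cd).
Units of each symbol in τ = Fr:
  F (force): kg·m/s²
  r (lever arm): m

Multiplying the contributions: [kg·m/s²] · [m]
Adding exponents of each base unit: kg: 1, m: 2, s: -2
SI base units of torque: kg·m²/s²

Answer: kg·m²/s²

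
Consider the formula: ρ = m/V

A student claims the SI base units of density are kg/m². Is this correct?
Units of each symbol in ρ = m/V:
  m (mass): kg
  V (volume): m³  → in the denominator, contributes 1/m³

Multiplying the contributions: [kg] · [1/m³]
Adding exponents of each base unit: kg: 1, m: -3
SI base units of density: kg/m³

The claimed units kg/m² (exponents kg: 1, m: -2) do not match the derived units kg/m³ (exponents kg: 1, m: -3), so the claim is incorrect.

Answer: No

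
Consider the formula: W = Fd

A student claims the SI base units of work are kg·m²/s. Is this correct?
Units of each symbol in W = Fd:
  F (force): kg·m/s²
  d (displacement): m

Multiplying the contributions: [kg·m/s²] · [m]
Adding exponents of each base unit: kg: 1, m: 2, s: -2
SI base units of work: kg·m²/s²

The claimed units kg·m²/s (exponents kg: 1, m: 2, s: -1) do not match the derived units kg·m²/s² (exponents kg: 1, m: 2, s: -2), so the claim is incorrect.

Answer: No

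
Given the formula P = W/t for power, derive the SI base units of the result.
Units of each symbol in P = W/t:
  W (work): kg·m²/s²
  t (time): s  → in the denominator, contributes 1/s

Multiplying the contributions: [kg·m²/s²] · [1/s]
Adding exponents of each base unit: kg: 1, m: 2, s: -3
SI base units of power: kg·m²/s³

Answer: kg·m²/s³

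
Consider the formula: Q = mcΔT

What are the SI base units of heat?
Units of each symbol in Q = mcΔT:
  m (mass): kg
  c (specific heat capacity, in J/(kg·K)): m²/(s²·K)
  ΔT (temperature change): K

Multiplying the contributions: [kg] · [m²/(s²·K)] · [K]
Adding exponents of each base unit: kg: 1, m: 2, s: -2
SI base units of heat: kg·m²/s²

Answer: kg·m²/s²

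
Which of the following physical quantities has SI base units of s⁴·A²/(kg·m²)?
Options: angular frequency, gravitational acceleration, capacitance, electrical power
Checking the SI base units of each option:
  angular frequency (ω = 2πf): 1/s  ✗
  gravitational acceleration (g = GM/r²): m/s²  ✗
  capacitance (C = Q/V): s⁴·A²/(kg·m²)  ✓ matches
  electrical power (P = IV): kg·m²/s³  ✗

Only capacitance has units s⁴·A²/(kg·m²).

Answer: capacitance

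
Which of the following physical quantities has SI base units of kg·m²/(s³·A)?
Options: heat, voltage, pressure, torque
Checking the SI base units of each option:
  heat (Q = mcΔT): kg·m²/s²  ✗
  voltage (V = IR): kg·m²/(s³·A)  ✓ matches
  pressure (P = F/A): kg/(m·s²)  ✗
  torque (τ = Fr): kg·m²/s²  ✗

Only voltage has units kg·m²/(s³·A).

Answer: voltage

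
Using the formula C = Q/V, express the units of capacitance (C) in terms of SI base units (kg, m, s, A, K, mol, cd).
Units of each symbol in C = Q/V:
  Q (charge, in coulombs): s·A
  V (voltage, in volts): kg·m²/(s³·A)  → in the denominator, contributes s³·A/(kg·m²)

Multiplying the contributions: [s·A] · [s³·A/(kg·m²)]
Adding exponents of each base unit: kg: -1, m: -2, s: 4, A: 2
SI base units of capacitance: s⁴·A²/(kg·m²)

Answer: s⁴·A²/(kg·m²)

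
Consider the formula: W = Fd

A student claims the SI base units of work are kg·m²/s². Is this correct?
Units of each symbol in W = Fd:
  F (force): kg·m/s²
  d (displacement): m

Multiplying the contributions: [kg·m/s²] · [m]
Adding exponents of each base unit: kg: 1, m: 2, s: -2
SI base units of work: kg·m²/s²

The claimed units kg·m²/s² match the derived units, so the claim is correct.

Answer: Yes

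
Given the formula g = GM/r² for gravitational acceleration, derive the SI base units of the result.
Units of each symbol in g = GM/r²:
  G (gravitational constant): m³/(kg·s²)
  M (mass): kg
  r (distance): m  → to the power 2 in the denominator, contributes 1/m²

Multiplying the contributions: [m³/(kg·s²)] · [kg] · [1/m²]
Adding exponents of each base unit: m: 1, s: -2
SI base units of gravitational acceleration: m/s²

Answer: m/s²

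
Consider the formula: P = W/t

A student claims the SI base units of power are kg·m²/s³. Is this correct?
Units of each symbol in P = W/t:
  W (work): kg·m²/s²
  t (time): s  → in the denominator, contributes 1/s

Multiplying the contributions: [kg·m²/s²] · [1/s]
Adding exponents of each base unit: kg: 1, m: 2, s: -3
SI base units of power: kg·m²/s³

The claimed units kg·m²/s³ match the derived units, so the claim is correct.

Answer: Yes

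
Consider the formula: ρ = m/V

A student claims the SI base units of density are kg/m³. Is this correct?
Units of each symbol in ρ = m/V:
  m (mass): kg
  V (volume): m³  → in the denominator, contributes 1/m³

Multiplying the contributions: [kg] · [1/m³]
Adding exponents of each base unit: kg: 1, m: -3
SI base units of density: kg/m³

The claimed units kg/m³ match the derived units, so the claim is correct.

Answer: Yes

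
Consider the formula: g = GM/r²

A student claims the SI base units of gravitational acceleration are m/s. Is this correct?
Units of each symbol in g = GM/r²:
  G (gravitational constant): m³/(kg·s²)
  M (mass): kg
  r (distance): m  → to the power 2 in the denominator, contributes 1/m²

Multiplying the contributions: [m³/(kg·s²)] · [kg] · [1/m²]
Adding exponents of each base unit: m: 1, s: -2
SI base units of gravitational acceleration: m/s²

The claimed units m/s (exponents m: 1, s: -1) do not match the derived units m/s² (exponents m: 1, s: -2), so the claim is incorrect.

Answer: No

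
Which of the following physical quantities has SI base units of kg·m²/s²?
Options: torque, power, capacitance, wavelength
Checking the SI base units of each option:
  torque (τ = Fr): kg·m²/s²  ✓ matches
  power (P = W/t): kg·m²/s³  ✗
  capacitance (C = Q/V): s⁴·A²/(kg·m²)  ✗
  wavelength (λ = v/f): m  ✗

Only torque has units kg·m²/s².

Answer: torque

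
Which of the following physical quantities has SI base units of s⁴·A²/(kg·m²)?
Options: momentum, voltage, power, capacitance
Checking the SI base units of each option:
  momentum (p = mv): kg·m/s  ✗
  voltage (V = IR): kg·m²/(s³·A)  ✗
  power (P = W/t): kg·m²/s³  ✗
  capacitance (C = Q/V): s⁴·A²/(kg·m²)  ✓ matches

Only capacitance has units s⁴·A²/(kg·m²).

Answer: capacitance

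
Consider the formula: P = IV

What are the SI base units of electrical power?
Units of each symbol in P = IV:
  I (current): A
  V (voltage, in volts): kg·m²/(s³·A)

Multiplying the contributions: [A] · [kg·m²/(s³·A)]
Adding exponents of each base unit: kg: 1, m: 2, s: -3
SI base units of electrical power: kg·m²/s³

Answer: kg·m²/s³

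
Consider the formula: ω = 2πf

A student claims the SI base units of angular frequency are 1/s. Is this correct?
Units of each symbol in ω = 2πf:
  f (frequency): 1/s
  The factor 2π is dimensionless.

Multiplying the contributions: [1/s]
Adding exponents of each base unit: s: -1
SI base units of angular frequency: 1/s

The claimed units 1/s match the derived units, so the claim is correct.

Answer: Yes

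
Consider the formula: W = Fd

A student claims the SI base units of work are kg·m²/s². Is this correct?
Units of each symbol in W = Fd:
  F (force): kg·m/s²
  d (displacement): m

Multiplying the contributions: [kg·m/s²] · [m]
Adding exponents of each base unit: kg: 1, m: 2, s: -2
SI base units of work: kg·m²/s²

The claimed units kg·m²/s² match the derived units, so the claim is correct.

Answer: Yes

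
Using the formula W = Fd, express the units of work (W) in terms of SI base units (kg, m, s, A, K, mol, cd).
Units of each symbol in W = Fd:
  F (force): kg·m/s²
  d (displacement): m

Multiplying the contributions: [kg·m/s²] · [m]
Adding exponents of each base unit: kg: 1, m: 2, s: -2
SI base units of work: kg·m²/s²

Answer: kg·m²/s²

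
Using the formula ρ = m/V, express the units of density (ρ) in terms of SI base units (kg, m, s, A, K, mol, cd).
Units of each symbol in ρ = m/V:
  m (mass): kg
  V (volume): m³  → in the denominator, contributes 1/m³

Multiplying the contributions: [kg] · [1/m³]
Adding exponents of each base unit: kg: 1, m: -3
SI base units of density: kg/m³

Answer: kg/m³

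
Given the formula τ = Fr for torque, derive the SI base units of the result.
Units of each symbol in τ = Fr:
  F (force): kg·m/s²
  r (lever arm): m

Multiplying the contributions: [kg·m/s²] · [m]
Adding exponents of each base unit: kg: 1, m: 2, s: -2
SI base units of torque: kg·m²/s²

Answer: kg·m²/s²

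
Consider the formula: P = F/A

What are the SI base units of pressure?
Units of each symbol in P = F/A:
  F (force): kg·m/s²
  A (area): m²  → in the denominator, contributes 1/m²

Multiplying the contributions: [kg·m/s²] · [1/m²]
Adding exponents of each base unit: kg: 1, m: -1, s: -2
SI base units of pressure: kg/(m·s²)

Answer: kg/(m·s²)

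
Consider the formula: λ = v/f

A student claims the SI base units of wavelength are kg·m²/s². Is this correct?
Units of each symbol in λ = v/f:
  v (wave speed): m/s
  f (frequency): 1/s  → in the denominator, contributes s

Multiplying the contributions: [m/s] · [s]
Adding exponents of each base unit: m: 1
SI base units of wavelength: m

The claimed units kg·m²/s² (exponents kg: 1, m: 2, s: -2) do not match the derived units m (exponents m: 1), so the claim is incorrect.

Answer: No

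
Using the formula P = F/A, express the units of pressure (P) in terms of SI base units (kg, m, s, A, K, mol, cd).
Units of each symbol in P = F/A:
  F (force): kg·m/s²
  A (area): m²  → in the denominator, contributes 1/m²

Multiplying the contributions: [kg·m/s²] · [1/m²]
Adding exponents of each base unit: kg: 1, m: -1, s: -2
SI base units of pressure: kg/(m·s²)

Answer: kg/(m·s²)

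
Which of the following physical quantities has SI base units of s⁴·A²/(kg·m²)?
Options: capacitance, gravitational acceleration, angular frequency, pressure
Checking the SI base units of each option:
  capacitance (C = Q/V): s⁴·A²/(kg·m²)  ✓ matches
  gravitational acceleration (g = GM/r²): m/s²  ✗
  angular frequency (ω = 2πf): 1/s  ✗
  pressure (P = F/A): kg/(m·s²)  ✗

Only capacitance has units s⁴·A²/(kg·m²).

Answer: capacitance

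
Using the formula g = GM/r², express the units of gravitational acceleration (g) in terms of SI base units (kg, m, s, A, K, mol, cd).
Units of each symbol in g = GM/r²:
  G (gravitational constant): m³/(kg·s²)
  M (mass): kg
  r (distance): m  → to the power 2 in the denominator, contributes 1/m²

Multiplying the contributions: [m³/(kg·s²)] · [kg] · [1/m²]
Adding exponents of each base unit: m: 1, s: -2
SI base units of gravitational acceleration: m/s²

Answer: m/s²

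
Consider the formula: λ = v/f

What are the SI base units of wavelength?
Units of each symbol in λ = v/f:
  v (wave speed): m/s
  f (frequency): 1/s  → in the denominator, contributes s

Multiplying the contributions: [m/s] · [s]
Adding exponents of each base unit: m: 1
SI base units of wavelength: m

Answer: m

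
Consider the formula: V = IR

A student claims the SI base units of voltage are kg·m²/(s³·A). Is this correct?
Units of each symbol in V = IR:
  I (current): A
  R (resistance, in ohms): kg·m²/(s³·A²)

Multiplying the contributions: [A] · [kg·m²/(s³·A²)]
Adding exponents of each base unit: kg: 1, m: 2, s: -3, A: -1
SI base units of voltage: kg·m²/(s³·A)

The claimed units kg·m²/(s³·A) match the derived units, so the claim is correct.

Answer: Yes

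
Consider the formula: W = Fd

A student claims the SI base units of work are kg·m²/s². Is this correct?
Units of each symbol in W = Fd:
  F (force): kg·m/s²
  d (displacement): m

Multiplying the contributions: [kg·m/s²] · [m]
Adding exponents of each base unit: kg: 1, m: 2, s: -2
SI base units of work: kg·m²/s²

The claimed units kg·m²/s² match the derived units, so the claim is correct.

Answer: Yes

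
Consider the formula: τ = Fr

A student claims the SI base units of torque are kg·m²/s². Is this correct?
Units of each symbol in τ = Fr:
  F (force): kg·m/s²
  r (lever arm): m

Multiplying the contributions: [kg·m/s²] · [m]
Adding exponents of each base unit: kg: 1, m: 2, s: -2
SI base units of torque: kg·m²/s²

The claimed units kg·m²/s² match the derived units, so the claim is correct.

Answer: Yes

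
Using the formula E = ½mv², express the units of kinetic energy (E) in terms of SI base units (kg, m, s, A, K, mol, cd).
Units of each symbol in E = ½mv²:
  m (mass): kg
  v (speed): m/s  → to the power 2, contributes m²/s²
  The factor ½ is dimensionless.

Multiplying the contributions: [kg] · [m²/s²]
Adding exponents of each base unit: kg: 1, m: 2, s: -2
SI base units of kinetic energy: kg·m²/s²

Answer: kg·m²/s²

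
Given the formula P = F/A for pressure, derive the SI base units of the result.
Units of each symbol in P = F/A:
  F (force): kg·m/s²
  A (area): m²  → in the denominator, contributes 1/m²

Multiplying the contributions: [kg·m/s²] · [1/m²]
Adding exponents of each base unit: kg: 1, m: -1, s: -2
SI base units of pressure: kg/(m·s²)

Answer: kg/(m·s²)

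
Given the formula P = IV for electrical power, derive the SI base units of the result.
Units of each symbol in P = IV:
  I (current): A
  V (voltage, in volts): kg·m²/(s³·A)

Multiplying the contributions: [A] · [kg·m²/(s³·A)]
Adding exponents of each base unit: kg: 1, m: 2, s: -3
SI base units of electrical power: kg·m²/s³

Answer: kg·m²/s³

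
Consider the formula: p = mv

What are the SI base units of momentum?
Units of each symbol in p = mv:
  m (mass): kg
  v (velocity): m/s

Multiplying the contributions: [kg] · [m/s]
Adding exponents of each base unit: kg: 1, m: 1, s: -1
SI base units of momentum: kg·m/s

Answer: kg·m/s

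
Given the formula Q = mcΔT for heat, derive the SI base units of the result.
Units of each symbol in Q = mcΔT:
  m (mass): kg
  c (specific heat capacity, in J/(kg·K)): m²/(s²·K)
  ΔT (temperature change): K

Multiplying the contributions: [kg] · [m²/(s²·K)] · [K]
Adding exponents of each base unit: kg: 1, m: 2, s: -2
SI base units of heat: kg·m²/s²

Answer: kg·m²/s²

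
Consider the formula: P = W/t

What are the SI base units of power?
Units of each symbol in P = W/t:
  W (work): kg·m²/s²
  t (time): s  → in the denominator, contributes 1/s

Multiplying the contributions: [kg·m²/s²] · [1/s]
Adding exponents of each base unit: kg: 1, m: 2, s: -3
SI base units of power: kg·m²/s³

Answer: kg·m²/s³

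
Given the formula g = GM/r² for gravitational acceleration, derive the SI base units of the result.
Units of each symbol in g = GM/r²:
  G (gravitational constant): m³/(kg·s²)
  M (mass): kg
  r (distance): m  → to the power 2 in the denominator, contributes 1/m²

Multiplying the contributions: [m³/(kg·s²)] · [kg] · [1/m²]
Adding exponents of each base unit: m: 1, s: -2
SI base units of gravitational acceleration: m/s²

Answer: m/s²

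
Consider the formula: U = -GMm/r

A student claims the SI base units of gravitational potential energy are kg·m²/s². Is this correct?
Units of each symbol in U = -GMm/r:
  G (gravitational constant): m³/(kg·s²)
  M (mass): kg
  m (mass): kg
  r (distance): m  → in the denominator, contributes 1/m
  The minus sign does not affect the units.

Multiplying the contributions: [m³/(kg·s²)] · [kg] · [kg] · [1/m]
Adding exponents of each base unit: kg: 1, m: 2, s: -2
SI base units of gravitational potential energy: kg·m²/s²

The claimed units kg·m²/s² match the derived units, so the claim is correct.

Answer: Yes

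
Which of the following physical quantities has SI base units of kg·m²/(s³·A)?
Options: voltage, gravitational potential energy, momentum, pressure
Checking the SI base units of each option:
  voltage (V = IR): kg·m²/(s³·A)  ✓ matches
  gravitational potential energy (U = -GMm/r): kg·m²/s²  ✗
  momentum (p = mv): kg·m/s  ✗
  pressure (P = F/A): kg/(m·s²)  ✗

Only voltage has units kg·m²/(s³·A).

Answer: voltage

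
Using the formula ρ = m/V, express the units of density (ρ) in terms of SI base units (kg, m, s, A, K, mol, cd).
Units of each symbol in ρ = m/V:
  m (mass): kg
  V (volume): m³  → in the denominator, contributes 1/m³

Multiplying the contributions: [kg] · [1/m³]
Adding exponents of each base unit: kg: 1, m: -3
SI base units of density: kg/m³

Answer: kg/m³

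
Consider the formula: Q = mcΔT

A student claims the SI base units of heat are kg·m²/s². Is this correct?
Units of each symbol in Q = mcΔT:
  m (mass): kg
  c (specific heat capacity, in J/(kg·K)): m²/(s²·K)
  ΔT (temperature change): K

Multiplying the contributions: [kg] · [m²/(s²·K)] · [K]
Adding exponents of each base unit: kg: 1, m: 2, s: -2
SI base units of heat: kg·m²/s²

The claimed units kg·m²/s² match the derived units, so the claim is correct.

Answer: Yes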